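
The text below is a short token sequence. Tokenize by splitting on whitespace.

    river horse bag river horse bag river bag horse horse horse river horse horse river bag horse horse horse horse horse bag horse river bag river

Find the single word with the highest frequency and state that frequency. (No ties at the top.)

Unigram frequencies (highest first):
  horse: 13
  river: 7
  bag: 6

"horse", 13 times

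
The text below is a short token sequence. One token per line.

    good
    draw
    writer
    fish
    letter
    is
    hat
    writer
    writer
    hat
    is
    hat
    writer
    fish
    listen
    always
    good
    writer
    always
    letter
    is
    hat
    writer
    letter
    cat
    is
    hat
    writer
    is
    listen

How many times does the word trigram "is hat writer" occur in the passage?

Scanning the 28 overlapping trigram windows for "is hat writer":
  position 6–8: is hat writer
  position 11–13: is hat writer
  position 21–23: is hat writer
  position 26–28: is hat writer

4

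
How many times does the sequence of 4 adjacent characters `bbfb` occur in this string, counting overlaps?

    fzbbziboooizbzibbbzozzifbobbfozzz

Sliding a length-4 window over the 33 characters (30 positions):
  (no match at any position)

0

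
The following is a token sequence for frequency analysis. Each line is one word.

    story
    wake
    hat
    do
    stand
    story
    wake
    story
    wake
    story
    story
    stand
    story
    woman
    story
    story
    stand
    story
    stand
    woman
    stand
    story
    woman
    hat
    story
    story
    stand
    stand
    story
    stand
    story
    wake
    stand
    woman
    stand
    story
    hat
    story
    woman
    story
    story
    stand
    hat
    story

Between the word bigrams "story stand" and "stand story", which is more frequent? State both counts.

"stand story" (7 vs 6)

"story stand": 6 occurrences
"stand story": 7 occurrences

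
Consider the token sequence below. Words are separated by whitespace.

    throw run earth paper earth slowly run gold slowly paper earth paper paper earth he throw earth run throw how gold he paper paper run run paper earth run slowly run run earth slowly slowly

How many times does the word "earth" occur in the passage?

Scanning the 35 tokens for "earth":
  position 3: earth
  position 5: earth
  position 11: earth
  position 14: earth
  position 17: earth
  position 28: earth
  position 33: earth

7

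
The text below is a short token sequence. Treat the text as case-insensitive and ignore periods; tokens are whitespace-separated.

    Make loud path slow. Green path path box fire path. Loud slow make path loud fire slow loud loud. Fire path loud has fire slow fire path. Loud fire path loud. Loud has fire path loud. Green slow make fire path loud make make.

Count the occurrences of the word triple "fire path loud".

Scanning the 42 overlapping trigram windows for "fire path loud":
  position 9–11: fire path loud
  position 20–22: fire path loud
  position 26–28: fire path loud
  position 29–31: fire path loud
  position 34–36: fire path loud
  position 40–42: fire path loud

6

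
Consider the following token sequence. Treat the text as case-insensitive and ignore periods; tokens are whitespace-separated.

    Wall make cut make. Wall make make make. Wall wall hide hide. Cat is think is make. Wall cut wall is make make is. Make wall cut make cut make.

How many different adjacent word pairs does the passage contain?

17

30 tokens → 29 bigram windows in total.
Repeated bigrams (each contributes count−1 duplicates):
  make wall: 4
  cut make: 3
  is make: 3
  make make: 3
  make cut: 2
  wall cut: 2
  wall make: 2
12 duplicate windows → 29 − 12 = 17 distinct.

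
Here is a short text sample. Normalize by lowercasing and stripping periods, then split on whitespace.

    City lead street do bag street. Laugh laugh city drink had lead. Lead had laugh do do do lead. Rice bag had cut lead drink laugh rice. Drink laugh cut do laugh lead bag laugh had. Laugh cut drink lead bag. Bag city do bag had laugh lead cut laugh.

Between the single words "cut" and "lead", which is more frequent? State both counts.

"cut": 4 occurrences
"lead": 8 occurrences

"lead" (8 vs 4)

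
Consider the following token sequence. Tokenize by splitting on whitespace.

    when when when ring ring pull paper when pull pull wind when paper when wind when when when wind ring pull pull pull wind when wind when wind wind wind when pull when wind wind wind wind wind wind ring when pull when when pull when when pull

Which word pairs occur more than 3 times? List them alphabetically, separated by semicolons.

Bigram counts meeting the condition (more than 3 times):
  when pull: 5
  when when: 6
  when wind: 5
  wind when: 5
  wind wind: 7

when pull; when when; when wind; wind when; wind wind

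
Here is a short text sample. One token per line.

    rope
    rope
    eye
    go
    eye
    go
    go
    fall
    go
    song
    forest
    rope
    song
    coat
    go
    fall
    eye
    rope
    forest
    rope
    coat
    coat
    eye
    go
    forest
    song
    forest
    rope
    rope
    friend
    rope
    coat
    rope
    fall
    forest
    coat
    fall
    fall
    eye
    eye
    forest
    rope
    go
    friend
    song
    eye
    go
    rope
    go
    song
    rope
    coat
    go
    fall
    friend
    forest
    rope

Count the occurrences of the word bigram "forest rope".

Scanning the 56 overlapping bigram windows for "forest rope":
  position 11–12: forest rope
  position 19–20: forest rope
  position 27–28: forest rope
  position 41–42: forest rope
  position 56–57: forest rope

5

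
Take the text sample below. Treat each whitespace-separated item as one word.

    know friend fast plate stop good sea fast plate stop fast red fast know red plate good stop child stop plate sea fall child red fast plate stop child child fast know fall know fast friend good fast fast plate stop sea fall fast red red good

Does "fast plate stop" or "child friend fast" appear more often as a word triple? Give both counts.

"fast plate stop" (4 vs 0)

"fast plate stop": 4 occurrences
"child friend fast": 0 occurrences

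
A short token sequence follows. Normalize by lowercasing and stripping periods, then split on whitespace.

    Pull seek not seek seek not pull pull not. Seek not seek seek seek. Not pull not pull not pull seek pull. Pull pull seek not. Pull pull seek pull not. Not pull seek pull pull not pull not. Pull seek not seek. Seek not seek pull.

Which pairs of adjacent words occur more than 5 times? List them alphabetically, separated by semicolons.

not pull; pull not; pull seek; seek not

Bigram counts meeting the condition (more than 5 times):
  not pull: 8
  pull not: 6
  pull seek: 6
  seek not: 7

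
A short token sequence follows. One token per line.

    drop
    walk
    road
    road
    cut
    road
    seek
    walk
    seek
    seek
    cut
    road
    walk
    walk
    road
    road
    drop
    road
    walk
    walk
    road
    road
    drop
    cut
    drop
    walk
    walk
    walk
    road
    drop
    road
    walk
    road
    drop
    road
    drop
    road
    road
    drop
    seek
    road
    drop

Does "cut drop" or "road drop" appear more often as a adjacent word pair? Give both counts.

"road drop" (7 vs 1)

"cut drop": 1 occurrence
"road drop": 7 occurrences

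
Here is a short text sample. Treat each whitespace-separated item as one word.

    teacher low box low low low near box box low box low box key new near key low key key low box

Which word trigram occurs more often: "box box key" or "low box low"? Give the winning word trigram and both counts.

"low box low" (2 vs 0)

"box box key": 0 occurrences
"low box low": 2 occurrences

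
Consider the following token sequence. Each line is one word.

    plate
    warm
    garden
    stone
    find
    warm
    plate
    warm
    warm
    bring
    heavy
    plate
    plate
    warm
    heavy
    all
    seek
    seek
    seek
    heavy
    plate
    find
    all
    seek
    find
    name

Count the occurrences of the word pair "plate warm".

Scanning the 25 overlapping bigram windows for "plate warm":
  position 1–2: plate warm
  position 7–8: plate warm
  position 13–14: plate warm

3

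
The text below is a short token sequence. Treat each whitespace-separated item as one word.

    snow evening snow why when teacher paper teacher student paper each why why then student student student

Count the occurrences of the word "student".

Scanning the 17 tokens for "student":
  position 9: student
  position 15: student
  position 16: student
  position 17: student

4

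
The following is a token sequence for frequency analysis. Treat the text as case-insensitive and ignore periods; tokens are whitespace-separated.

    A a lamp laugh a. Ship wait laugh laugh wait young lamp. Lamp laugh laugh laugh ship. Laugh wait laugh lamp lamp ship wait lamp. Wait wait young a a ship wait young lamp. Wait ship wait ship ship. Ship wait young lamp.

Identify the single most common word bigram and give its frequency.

Bigram frequencies (highest first):
  ship wait: 5
  wait young: 4
  laugh laugh: 3
  young lamp: 3
  a a: 2
  lamp laugh: 2
  … (16 more, each ≤ 2)

"ship wait", 5 times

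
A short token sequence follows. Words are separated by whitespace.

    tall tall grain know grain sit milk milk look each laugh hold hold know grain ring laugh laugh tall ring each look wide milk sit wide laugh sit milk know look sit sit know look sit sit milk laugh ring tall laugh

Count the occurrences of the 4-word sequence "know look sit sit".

Scanning the 39 overlapping 4-gram windows for "know look sit sit":
  position 30–33: know look sit sit
  position 34–37: know look sit sit

2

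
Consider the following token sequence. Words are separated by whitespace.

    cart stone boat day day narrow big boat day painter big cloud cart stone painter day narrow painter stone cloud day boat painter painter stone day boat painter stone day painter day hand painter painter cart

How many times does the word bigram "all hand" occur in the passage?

0

Scanning the 35 overlapping bigram windows for "all hand":
  (none found)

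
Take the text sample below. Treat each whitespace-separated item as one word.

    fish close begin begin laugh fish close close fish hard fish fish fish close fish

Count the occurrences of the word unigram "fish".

Scanning the 15 tokens for "fish":
  position 1: fish
  position 6: fish
  position 9: fish
  position 11: fish
  position 12: fish
  position 13: fish
  position 15: fish

7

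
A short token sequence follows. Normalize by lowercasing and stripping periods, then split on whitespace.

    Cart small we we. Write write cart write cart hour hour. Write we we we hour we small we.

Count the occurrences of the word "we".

7

Scanning the 19 tokens for "we":
  position 3: we
  position 4: we
  position 13: we
  position 14: we
  position 15: we
  position 17: we
  position 19: we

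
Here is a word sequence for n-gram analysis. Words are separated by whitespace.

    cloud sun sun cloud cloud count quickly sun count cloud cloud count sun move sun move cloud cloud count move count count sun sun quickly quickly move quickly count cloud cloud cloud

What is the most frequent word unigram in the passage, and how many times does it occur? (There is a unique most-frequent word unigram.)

"cloud", 10 times

Unigram frequencies (highest first):
  cloud: 10
  sun: 7
  count: 7
  quickly: 4
  move: 4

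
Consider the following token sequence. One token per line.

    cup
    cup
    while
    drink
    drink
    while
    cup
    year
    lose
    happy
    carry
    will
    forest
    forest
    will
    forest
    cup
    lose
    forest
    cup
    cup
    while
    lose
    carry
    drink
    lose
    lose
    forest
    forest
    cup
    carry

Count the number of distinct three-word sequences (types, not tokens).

28

31 tokens → 29 trigram windows in total.
Repeated trigrams (each contributes count−1 duplicates):
  cup cup while: 2
1 duplicate windows → 29 − 1 = 28 distinct.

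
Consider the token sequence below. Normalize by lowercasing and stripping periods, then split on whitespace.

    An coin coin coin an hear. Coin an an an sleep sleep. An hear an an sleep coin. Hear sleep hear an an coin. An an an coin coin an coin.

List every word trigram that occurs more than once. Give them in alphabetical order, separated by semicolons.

Trigram counts meeting the condition (more than once):
  an an an: 2
  an an coin: 2
  an an sleep: 2
  an coin coin: 2
  coin an an: 2
  coin coin an: 2
  hear an an: 2

an an an; an an coin; an an sleep; an coin coin; coin an an; coin coin an; hear an an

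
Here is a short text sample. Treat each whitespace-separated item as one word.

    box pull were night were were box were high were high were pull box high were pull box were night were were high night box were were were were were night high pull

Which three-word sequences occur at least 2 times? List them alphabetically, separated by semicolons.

high were pull; night were were; were high were; were night were; were pull box; were were were

Trigram counts meeting the condition (at least 2 times):
  high were pull: 2
  night were were: 2
  were high were: 2
  were night were: 2
  were pull box: 2
  were were were: 3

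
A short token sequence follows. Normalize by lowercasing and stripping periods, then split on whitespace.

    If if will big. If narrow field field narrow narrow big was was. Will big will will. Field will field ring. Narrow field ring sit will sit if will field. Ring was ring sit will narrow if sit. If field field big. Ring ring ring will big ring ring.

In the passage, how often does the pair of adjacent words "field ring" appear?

Scanning the 48 overlapping bigram windows for "field ring":
  position 20–21: field ring
  position 23–24: field ring
  position 30–31: field ring

3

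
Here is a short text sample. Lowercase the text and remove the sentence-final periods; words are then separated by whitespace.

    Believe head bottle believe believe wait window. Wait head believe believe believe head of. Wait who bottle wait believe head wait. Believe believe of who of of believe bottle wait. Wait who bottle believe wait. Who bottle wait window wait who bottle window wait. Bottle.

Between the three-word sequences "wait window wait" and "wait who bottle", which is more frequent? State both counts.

"wait window wait": 2 occurrences
"wait who bottle": 4 occurrences

"wait who bottle" (4 vs 2)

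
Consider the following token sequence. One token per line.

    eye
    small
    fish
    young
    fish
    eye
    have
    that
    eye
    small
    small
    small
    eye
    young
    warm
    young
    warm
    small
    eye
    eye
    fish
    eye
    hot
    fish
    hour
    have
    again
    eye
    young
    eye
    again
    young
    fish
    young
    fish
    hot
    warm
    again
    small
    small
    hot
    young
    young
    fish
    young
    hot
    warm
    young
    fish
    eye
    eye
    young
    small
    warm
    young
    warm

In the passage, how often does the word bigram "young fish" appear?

Scanning the 55 overlapping bigram windows for "young fish":
  position 4–5: young fish
  position 32–33: young fish
  position 34–35: young fish
  position 43–44: young fish
  position 48–49: young fish

5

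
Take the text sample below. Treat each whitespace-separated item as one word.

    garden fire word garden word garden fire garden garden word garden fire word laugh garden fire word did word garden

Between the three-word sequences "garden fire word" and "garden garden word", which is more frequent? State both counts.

"garden fire word": 3 occurrences
"garden garden word": 1 occurrence

"garden fire word" (3 vs 1)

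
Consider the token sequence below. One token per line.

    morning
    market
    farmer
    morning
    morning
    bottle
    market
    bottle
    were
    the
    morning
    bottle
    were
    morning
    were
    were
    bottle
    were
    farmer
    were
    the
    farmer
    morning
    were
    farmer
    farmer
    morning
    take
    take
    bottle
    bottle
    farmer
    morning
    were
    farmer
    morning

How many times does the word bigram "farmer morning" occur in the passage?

5

Scanning the 35 overlapping bigram windows for "farmer morning":
  position 3–4: farmer morning
  position 22–23: farmer morning
  position 26–27: farmer morning
  position 32–33: farmer morning
  position 35–36: farmer morning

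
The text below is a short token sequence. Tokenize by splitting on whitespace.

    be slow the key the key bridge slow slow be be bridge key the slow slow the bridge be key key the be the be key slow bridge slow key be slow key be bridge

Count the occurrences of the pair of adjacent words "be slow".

Scanning the 34 overlapping bigram windows for "be slow":
  position 1–2: be slow
  position 31–32: be slow

2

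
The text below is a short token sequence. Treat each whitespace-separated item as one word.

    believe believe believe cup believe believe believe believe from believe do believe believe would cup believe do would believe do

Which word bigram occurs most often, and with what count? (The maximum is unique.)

Bigram frequencies (highest first):
  believe believe: 6
  believe do: 3
  cup believe: 2
  believe cup: 1
  believe from: 1
  from believe: 1
  … (5 more, each ≤ 1)

"believe believe", 6 times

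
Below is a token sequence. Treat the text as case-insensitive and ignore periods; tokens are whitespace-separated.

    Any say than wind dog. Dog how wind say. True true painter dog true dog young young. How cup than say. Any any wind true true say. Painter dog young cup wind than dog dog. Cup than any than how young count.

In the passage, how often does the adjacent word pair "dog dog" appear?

2

Scanning the 41 overlapping bigram windows for "dog dog":
  position 5–6: dog dog
  position 34–35: dog dog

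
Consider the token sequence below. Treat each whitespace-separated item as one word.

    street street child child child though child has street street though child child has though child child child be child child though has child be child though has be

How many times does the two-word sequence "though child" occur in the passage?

3

Scanning the 28 overlapping bigram windows for "though child":
  position 6–7: though child
  position 11–12: though child
  position 15–16: though child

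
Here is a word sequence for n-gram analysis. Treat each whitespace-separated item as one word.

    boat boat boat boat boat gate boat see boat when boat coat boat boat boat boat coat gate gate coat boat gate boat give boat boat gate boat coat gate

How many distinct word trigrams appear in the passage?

30 tokens → 28 trigram windows in total.
Repeated trigrams (each contributes count−1 duplicates):
  boat boat boat: 5
  boat gate boat: 3
  boat boat gate: 2
  boat coat gate: 2
8 duplicate windows → 28 − 8 = 20 distinct.

20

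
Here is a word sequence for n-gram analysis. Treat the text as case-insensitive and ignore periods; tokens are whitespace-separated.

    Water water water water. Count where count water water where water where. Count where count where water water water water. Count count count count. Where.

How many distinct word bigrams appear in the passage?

25 tokens → 24 bigram windows in total.
Repeated bigrams (each contributes count−1 duplicates):
  water water: 7
  count where: 4
  count count: 3
  where count: 3
  water count: 2
  water where: 2
  where water: 2
16 duplicate windows → 24 − 16 = 8 distinct.

8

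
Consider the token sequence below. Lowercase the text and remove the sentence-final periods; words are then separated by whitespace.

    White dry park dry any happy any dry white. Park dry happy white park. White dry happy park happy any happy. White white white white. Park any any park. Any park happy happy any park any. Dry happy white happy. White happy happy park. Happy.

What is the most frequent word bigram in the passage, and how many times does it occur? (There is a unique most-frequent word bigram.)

Bigram frequencies (highest first):
  happy white: 4
  happy any: 3
  white park: 3
  dry happy: 3
  park happy: 3
  white white: 3
  … (14 more, each ≤ 3)

"happy white", 4 times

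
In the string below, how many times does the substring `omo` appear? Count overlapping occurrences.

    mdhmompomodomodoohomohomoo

4

Sliding a length-3 window over the 26 characters (24 positions):
  position 8–10: omo
  position 12–14: omo
  position 19–21: omo
  position 23–25: omo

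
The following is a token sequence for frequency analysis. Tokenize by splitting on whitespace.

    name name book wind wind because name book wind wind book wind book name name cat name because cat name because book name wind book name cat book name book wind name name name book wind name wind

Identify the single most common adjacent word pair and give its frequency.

"book wind", 5 times

Bigram frequencies (highest first):
  book wind: 5
  name name: 4
  name book: 4
  book name: 4
  wind book: 3
  wind wind: 2
  … (10 more, each ≤ 2)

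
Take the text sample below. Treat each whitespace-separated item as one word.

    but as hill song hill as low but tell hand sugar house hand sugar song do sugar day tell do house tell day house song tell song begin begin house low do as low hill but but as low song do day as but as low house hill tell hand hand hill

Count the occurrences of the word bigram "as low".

Scanning the 51 overlapping bigram windows for "as low":
  position 6–7: as low
  position 33–34: as low
  position 38–39: as low
  position 45–46: as low

4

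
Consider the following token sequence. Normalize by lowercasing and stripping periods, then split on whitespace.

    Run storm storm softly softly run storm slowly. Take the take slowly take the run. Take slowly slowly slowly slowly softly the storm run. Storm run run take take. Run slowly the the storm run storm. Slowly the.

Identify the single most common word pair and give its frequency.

"run storm", 4 times

Bigram frequencies (highest first):
  run storm: 4
  slowly slowly: 3
  storm run: 3
  storm slowly: 2
  slowly take: 2
  take the: 2
  … (17 more, each ≤ 2)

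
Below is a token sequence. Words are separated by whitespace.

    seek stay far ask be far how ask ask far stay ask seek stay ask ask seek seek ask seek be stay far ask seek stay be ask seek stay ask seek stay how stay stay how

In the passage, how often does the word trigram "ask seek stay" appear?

Scanning the 35 overlapping trigram windows for "ask seek stay":
  position 12–14: ask seek stay
  position 24–26: ask seek stay
  position 28–30: ask seek stay
  position 31–33: ask seek stay

4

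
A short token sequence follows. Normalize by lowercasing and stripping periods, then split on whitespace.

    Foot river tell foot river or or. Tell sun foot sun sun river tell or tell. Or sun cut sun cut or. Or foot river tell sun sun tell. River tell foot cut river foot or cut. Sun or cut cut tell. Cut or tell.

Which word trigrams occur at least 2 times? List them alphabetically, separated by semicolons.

foot river tell; river tell foot

Trigram counts meeting the condition (at least 2 times):
  foot river tell: 2
  river tell foot: 2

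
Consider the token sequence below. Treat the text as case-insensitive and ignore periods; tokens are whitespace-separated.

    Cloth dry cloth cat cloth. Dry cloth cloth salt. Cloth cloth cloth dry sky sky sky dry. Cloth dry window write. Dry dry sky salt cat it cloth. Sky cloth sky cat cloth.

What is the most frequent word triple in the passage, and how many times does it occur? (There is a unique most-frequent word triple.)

"cloth dry cloth", 2 times

Trigram frequencies (highest first):
  cloth dry cloth: 2
  dry cloth cat: 1
  cloth cat cloth: 1
  cat cloth dry: 1
  dry cloth cloth: 1
  cloth cloth salt: 1
  … (24 more, each ≤ 1)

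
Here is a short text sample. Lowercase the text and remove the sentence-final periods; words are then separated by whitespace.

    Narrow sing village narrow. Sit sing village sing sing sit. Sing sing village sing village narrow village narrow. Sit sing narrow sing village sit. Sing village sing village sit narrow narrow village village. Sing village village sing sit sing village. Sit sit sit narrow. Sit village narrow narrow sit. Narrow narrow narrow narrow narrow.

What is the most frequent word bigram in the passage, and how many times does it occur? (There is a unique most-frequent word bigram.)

"sing village", 9 times

Bigram frequencies (highest first):
  sing village: 9
  narrow narrow: 6
  sit sing: 5
  village sing: 5
  village narrow: 4
  narrow sit: 4
  … (10 more, each ≤ 3)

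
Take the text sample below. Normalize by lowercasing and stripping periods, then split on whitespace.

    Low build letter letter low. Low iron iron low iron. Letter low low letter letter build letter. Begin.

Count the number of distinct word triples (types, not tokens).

18 tokens → 16 trigram windows in total.
Repeated trigrams (each contributes count−1 duplicates):
  letter low low: 2
1 duplicate windows → 16 − 1 = 15 distinct.

15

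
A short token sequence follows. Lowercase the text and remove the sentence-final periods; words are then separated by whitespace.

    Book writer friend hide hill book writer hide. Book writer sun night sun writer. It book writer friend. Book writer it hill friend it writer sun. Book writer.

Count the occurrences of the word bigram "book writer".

Scanning the 27 overlapping bigram windows for "book writer":
  position 1–2: book writer
  position 6–7: book writer
  position 9–10: book writer
  position 16–17: book writer
  position 19–20: book writer
  position 27–28: book writer

6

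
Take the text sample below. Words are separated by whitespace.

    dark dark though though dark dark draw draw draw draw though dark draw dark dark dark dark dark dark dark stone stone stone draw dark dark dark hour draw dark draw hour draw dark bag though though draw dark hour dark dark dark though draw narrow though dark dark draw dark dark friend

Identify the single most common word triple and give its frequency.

"dark dark dark", 7 times

Trigram frequencies (highest first):
  dark dark dark: 7
  draw dark dark: 3
  dark dark though: 2
  though dark dark: 2
  dark dark draw: 2
  draw draw draw: 2
  … (31 more, each ≤ 2)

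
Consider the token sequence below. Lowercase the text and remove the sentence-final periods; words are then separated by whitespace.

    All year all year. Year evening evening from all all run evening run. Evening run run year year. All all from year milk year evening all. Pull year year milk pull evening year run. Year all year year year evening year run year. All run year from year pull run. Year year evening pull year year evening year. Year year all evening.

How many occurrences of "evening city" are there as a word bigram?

Scanning the 61 overlapping bigram windows for "evening city":
  (none found)

0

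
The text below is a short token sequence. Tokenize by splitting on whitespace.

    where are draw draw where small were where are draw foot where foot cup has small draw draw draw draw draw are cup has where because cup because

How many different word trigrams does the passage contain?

23

28 tokens → 26 trigram windows in total.
Repeated trigrams (each contributes count−1 duplicates):
  draw draw draw: 3
  where are draw: 2
3 duplicate windows → 26 − 3 = 23 distinct.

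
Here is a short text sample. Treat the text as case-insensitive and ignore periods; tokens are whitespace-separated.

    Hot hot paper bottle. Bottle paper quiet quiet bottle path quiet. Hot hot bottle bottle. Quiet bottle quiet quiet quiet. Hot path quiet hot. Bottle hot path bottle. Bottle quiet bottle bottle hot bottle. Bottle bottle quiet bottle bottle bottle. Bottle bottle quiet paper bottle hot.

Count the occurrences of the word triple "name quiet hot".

Scanning the 44 overlapping trigram windows for "name quiet hot":
  (none found)

0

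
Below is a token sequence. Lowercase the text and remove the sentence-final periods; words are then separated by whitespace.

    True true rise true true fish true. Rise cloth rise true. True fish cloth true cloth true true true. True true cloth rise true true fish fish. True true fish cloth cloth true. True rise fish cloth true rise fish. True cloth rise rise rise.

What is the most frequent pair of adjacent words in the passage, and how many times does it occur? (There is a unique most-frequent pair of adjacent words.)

Bigram frequencies (highest first):
  true true: 10
  true rise: 4
  true fish: 4
  cloth true: 4
  rise true: 3
  fish true: 3
  … (8 more, each ≤ 3)

"true true", 10 times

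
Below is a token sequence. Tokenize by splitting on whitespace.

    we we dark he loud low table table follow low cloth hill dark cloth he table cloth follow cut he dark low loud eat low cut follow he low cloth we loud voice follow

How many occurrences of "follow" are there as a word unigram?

4

Scanning the 34 tokens for "follow":
  position 9: follow
  position 18: follow
  position 27: follow
  position 34: follow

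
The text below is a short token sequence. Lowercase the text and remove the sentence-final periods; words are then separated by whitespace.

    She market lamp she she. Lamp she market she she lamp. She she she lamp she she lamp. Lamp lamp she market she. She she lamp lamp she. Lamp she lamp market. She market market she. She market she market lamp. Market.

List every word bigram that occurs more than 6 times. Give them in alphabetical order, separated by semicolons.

lamp she; she lamp; she she

Bigram counts meeting the condition (more than 6 times):
  lamp she: 7
  she lamp: 7
  she she: 8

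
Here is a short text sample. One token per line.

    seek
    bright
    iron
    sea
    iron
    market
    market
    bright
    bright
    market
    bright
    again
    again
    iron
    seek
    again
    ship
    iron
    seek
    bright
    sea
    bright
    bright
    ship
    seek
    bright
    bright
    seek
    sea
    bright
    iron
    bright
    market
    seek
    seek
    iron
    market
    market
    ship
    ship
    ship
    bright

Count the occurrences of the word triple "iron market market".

2

Scanning the 40 overlapping trigram windows for "iron market market":
  position 5–7: iron market market
  position 36–38: iron market market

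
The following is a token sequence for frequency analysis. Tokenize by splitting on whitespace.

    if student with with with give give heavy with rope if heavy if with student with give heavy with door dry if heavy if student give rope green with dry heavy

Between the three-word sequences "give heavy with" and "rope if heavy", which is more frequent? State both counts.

"give heavy with" (2 vs 1)

"give heavy with": 2 occurrences
"rope if heavy": 1 occurrence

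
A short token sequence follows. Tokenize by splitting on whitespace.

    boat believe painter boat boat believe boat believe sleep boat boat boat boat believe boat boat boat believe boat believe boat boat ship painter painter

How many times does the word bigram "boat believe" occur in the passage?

Scanning the 24 overlapping bigram windows for "boat believe":
  position 1–2: boat believe
  position 5–6: boat believe
  position 7–8: boat believe
  position 13–14: boat believe
  position 17–18: boat believe
  position 19–20: boat believe

6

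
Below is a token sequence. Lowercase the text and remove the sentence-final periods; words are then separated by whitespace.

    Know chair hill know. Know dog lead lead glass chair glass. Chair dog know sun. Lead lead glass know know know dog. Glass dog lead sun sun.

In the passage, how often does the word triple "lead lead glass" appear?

Scanning the 25 overlapping trigram windows for "lead lead glass":
  position 7–9: lead lead glass
  position 16–18: lead lead glass

2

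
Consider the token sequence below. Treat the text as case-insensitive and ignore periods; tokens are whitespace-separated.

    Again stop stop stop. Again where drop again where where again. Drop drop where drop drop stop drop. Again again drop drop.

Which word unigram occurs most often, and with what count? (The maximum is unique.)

Unigram frequencies (highest first):
  drop: 8
  again: 6
  stop: 4
  where: 4

"drop", 8 times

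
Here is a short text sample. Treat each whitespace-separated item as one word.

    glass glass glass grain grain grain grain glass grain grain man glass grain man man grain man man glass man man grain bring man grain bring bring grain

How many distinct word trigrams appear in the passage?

21

28 tokens → 26 trigram windows in total.
Repeated trigrams (each contributes count−1 duplicates):
  glass grain grain: 2
  grain grain grain: 2
  grain man man: 2
  man grain bring: 2
  man man grain: 2
5 duplicate windows → 26 − 5 = 21 distinct.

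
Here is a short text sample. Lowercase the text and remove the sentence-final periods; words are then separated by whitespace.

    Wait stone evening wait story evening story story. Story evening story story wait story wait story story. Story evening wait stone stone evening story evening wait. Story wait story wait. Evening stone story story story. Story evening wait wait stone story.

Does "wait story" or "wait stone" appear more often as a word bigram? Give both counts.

"wait story": 5 occurrences
"wait stone": 3 occurrences

"wait story" (5 vs 3)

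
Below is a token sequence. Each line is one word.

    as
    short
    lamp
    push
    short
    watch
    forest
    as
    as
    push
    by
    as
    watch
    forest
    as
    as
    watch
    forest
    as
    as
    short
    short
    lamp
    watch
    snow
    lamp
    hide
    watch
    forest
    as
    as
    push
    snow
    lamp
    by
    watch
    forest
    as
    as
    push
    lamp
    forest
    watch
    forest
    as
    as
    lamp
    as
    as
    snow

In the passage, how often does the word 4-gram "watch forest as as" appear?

Scanning the 47 overlapping 4-gram windows for "watch forest as as":
  position 6–9: watch forest as as
  position 13–16: watch forest as as
  position 17–20: watch forest as as
  position 28–31: watch forest as as
  position 36–39: watch forest as as
  position 43–46: watch forest as as

6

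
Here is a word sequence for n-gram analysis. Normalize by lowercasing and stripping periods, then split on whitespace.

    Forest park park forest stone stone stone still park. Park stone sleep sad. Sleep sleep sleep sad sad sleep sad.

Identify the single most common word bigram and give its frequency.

Bigram frequencies (highest first):
  sleep sad: 3
  park park: 2
  stone stone: 2
  sad sleep: 2
  sleep sleep: 2
  forest park: 1
  … (7 more, each ≤ 1)

"sleep sad", 3 times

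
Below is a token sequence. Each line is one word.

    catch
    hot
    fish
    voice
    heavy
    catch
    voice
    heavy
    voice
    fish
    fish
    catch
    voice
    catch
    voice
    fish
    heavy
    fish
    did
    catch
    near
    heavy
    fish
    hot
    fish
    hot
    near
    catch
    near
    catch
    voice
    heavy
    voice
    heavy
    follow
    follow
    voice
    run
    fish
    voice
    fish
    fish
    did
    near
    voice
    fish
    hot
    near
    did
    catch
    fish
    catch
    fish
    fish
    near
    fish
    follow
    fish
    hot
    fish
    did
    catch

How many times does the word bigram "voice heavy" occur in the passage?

Scanning the 61 overlapping bigram windows for "voice heavy":
  position 4–5: voice heavy
  position 7–8: voice heavy
  position 31–32: voice heavy
  position 33–34: voice heavy

4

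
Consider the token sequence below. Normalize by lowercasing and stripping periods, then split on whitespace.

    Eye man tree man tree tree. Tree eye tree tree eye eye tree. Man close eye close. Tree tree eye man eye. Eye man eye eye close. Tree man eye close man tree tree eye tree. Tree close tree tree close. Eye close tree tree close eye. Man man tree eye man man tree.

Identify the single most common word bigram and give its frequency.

Bigram frequencies (highest first):
  tree tree: 8
  eye man: 5
  man tree: 5
  tree eye: 5
  eye close: 4
  close tree: 4
  … (9 more, each ≤ 3)

"tree tree", 8 times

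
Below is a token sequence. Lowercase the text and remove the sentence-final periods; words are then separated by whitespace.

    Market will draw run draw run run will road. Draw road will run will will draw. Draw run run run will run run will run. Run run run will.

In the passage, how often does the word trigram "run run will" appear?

4

Scanning the 27 overlapping trigram windows for "run run will":
  position 6–8: run run will
  position 19–21: run run will
  position 22–24: run run will
  position 27–29: run run will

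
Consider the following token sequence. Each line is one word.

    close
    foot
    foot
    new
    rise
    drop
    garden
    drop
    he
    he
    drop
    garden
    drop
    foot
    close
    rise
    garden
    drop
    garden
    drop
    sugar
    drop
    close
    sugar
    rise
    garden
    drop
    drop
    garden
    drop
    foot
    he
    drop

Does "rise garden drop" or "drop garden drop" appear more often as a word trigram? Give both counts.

"rise garden drop": 2 occurrences
"drop garden drop": 4 occurrences

"drop garden drop" (4 vs 2)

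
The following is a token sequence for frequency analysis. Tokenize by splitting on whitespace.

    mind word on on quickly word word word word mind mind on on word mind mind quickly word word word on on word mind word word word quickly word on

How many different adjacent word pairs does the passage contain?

30 tokens → 29 bigram windows in total.
Repeated bigrams (each contributes count−1 duplicates):
  word word: 7
  on on: 3
  quickly word: 3
  word mind: 3
  word on: 3
  mind mind: 2
  mind word: 2
  on word: 2
17 duplicate windows → 29 − 17 = 12 distinct.

12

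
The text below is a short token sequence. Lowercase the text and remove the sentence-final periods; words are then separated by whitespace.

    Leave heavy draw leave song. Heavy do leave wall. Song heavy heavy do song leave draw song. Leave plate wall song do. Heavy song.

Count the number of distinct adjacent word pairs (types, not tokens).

24 tokens → 23 bigram windows in total.
Repeated bigrams (each contributes count−1 duplicates):
  heavy do: 2
  song heavy: 2
  song leave: 2
  wall song: 2
4 duplicate windows → 23 − 4 = 19 distinct.

19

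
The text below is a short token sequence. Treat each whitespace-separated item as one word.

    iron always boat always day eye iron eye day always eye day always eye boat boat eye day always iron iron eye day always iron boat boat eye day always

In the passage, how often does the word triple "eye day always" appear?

Scanning the 28 overlapping trigram windows for "eye day always":
  position 8–10: eye day always
  position 11–13: eye day always
  position 17–19: eye day always
  position 22–24: eye day always
  position 28–30: eye day always

5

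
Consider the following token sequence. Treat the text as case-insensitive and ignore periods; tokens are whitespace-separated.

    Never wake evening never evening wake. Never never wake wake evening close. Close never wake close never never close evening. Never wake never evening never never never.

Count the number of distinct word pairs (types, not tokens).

14

27 tokens → 26 bigram windows in total.
Repeated bigrams (each contributes count−1 duplicates):
  never never: 4
  never wake: 4
  evening never: 3
  close never: 2
  never evening: 2
  wake evening: 2
  wake never: 2
12 duplicate windows → 26 − 12 = 14 distinct.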